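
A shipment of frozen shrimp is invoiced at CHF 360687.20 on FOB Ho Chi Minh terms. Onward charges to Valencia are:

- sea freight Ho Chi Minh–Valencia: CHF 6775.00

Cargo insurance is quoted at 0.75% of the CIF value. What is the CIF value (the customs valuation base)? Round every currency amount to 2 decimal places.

Let C be the CIF value. C = FOB price + freight + 0.75% × C
C − 0.75% × C = 360687.20 + 6775.00
0.9925 × C = 367462.20
C = 367462.20 / 0.9925 = 370238.99
Insurance premium = 0.75% × 370238.99 = 2776.79

CIF value: CHF 370238.99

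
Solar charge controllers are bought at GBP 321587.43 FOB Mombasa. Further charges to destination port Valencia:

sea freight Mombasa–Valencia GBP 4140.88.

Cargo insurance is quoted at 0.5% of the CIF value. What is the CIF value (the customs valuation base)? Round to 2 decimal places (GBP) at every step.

CIF value: GBP 327365.14

Let C be the CIF value. C = FOB price + freight + 0.5% × C
C − 0.5% × C = 321587.43 + 4140.88
0.995 × C = 325728.31
C = 325728.31 / 0.995 = 327365.14
Insurance premium = 0.5% × 327365.14 = 1636.83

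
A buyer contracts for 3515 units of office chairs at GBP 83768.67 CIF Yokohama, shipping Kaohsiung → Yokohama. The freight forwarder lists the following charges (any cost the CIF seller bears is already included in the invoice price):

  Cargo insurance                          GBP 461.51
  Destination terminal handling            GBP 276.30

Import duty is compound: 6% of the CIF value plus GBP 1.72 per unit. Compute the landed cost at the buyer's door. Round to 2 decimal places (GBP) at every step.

Total landed cost: GBP 95116.89

CIF: the seller pays costs through ocean freight and marine insurance to the destination port.
Already in the invoice (seller's account under CIF): insurance — exclude.
The CIF price already equals the CIF value: 83768.67
Ad valorem component: 83768.67 × 6% = 5026.12
Specific component: 3515 × 1.72 = 6045.80
Import duty = 5026.12 + 6045.80 = 11071.92
Buyer bears: destination terminal 276.30 + duty 11071.92 = 11348.22
Landed cost = invoice 83768.67 + 11348.22 = 95116.89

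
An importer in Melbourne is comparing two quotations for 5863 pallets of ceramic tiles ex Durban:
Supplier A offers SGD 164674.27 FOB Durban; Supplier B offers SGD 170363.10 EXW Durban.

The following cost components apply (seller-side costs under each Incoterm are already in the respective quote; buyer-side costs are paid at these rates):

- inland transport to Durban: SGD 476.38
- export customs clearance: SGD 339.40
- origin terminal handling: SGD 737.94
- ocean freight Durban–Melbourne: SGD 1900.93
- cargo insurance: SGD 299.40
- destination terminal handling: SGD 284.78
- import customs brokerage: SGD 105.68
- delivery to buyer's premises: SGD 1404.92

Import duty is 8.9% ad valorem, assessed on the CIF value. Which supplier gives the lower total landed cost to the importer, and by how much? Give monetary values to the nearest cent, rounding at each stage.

Supplier A (FOB):
CIF value = FOB price + freight + insurance = 164674.27 + 1900.93 + 299.40 = 166874.60
Import duty = 166874.60 × 8.9% = 14851.84
Buyer bears (A): 1900.93 + 299.40 + 284.78 + 105.68 + 1404.92 = 3995.71
Landed cost (A) = invoice 164674.27 + 3995.71 + duty 14851.84 = 183521.82
Supplier B (EXW):
CIF value = EXW price + inland to port + export clearance + origin terminal + freight + insurance = 170363.10 + 476.38 + 339.40 + 737.94 + 1900.93 + 299.40 = 174117.15
Import duty = 174117.15 × 8.9% = 15496.43
Buyer bears (B): 476.38 + 339.40 + 737.94 + 1900.93 + 299.40 + 284.78 + 105.68 + 1404.92 = 5549.43
Landed cost (B) = invoice 170363.10 + 5549.43 + duty 15496.43 = 191408.96
Difference = |183521.82 − 191408.96| = 7887.14

Supplier A is cheaper by SGD 7887.14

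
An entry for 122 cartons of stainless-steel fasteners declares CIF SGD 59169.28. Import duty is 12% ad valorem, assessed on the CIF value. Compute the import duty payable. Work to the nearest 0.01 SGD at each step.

Import duty: SGD 7100.31

Import duty = 59169.28 × 12% = 7100.31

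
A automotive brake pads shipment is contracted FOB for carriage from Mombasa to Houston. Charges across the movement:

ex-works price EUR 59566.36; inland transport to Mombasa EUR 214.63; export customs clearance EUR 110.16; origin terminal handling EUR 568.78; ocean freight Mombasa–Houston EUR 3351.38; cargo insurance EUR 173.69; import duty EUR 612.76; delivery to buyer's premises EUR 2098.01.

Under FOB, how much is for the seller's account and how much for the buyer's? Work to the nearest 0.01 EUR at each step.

Seller: EUR 60459.93; buyer: EUR 6235.84

FOB: the seller bears costs until goods are on board at the origin port; the buyer bears freight, insurance and all costs thereafter.
Seller's account: goods 59566.36 + inland to port 214.63 + export clearance 110.16 + origin terminal 568.78 = 60459.93
Buyer's account: freight 3351.38 + insurance 173.69 + duty 612.76 + delivery 2098.01 = 6235.84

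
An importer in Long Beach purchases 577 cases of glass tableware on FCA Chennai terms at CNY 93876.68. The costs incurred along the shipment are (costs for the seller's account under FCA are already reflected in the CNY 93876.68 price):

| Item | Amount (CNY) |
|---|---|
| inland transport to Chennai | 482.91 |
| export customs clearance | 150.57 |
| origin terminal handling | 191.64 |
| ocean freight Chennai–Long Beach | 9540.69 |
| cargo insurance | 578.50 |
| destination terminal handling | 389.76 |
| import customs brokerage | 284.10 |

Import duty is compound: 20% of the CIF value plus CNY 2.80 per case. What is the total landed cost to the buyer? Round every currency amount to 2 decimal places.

Total landed cost: CNY 127314.47

FCA: the seller delivers export-cleared goods to the carrier; the buyer bears costs from that point.
Already in the invoice (seller's account under FCA): inland to port, export clearance — exclude.
CIF value = FCA price + origin terminal + freight + insurance = 93876.68 + 191.64 + 9540.69 + 578.50 = 104187.51
Ad valorem component: 104187.51 × 20% = 20837.50
Specific component: 577 × 2.80 = 1615.60
Import duty = 20837.50 + 1615.60 = 22453.10
Buyer bears: origin terminal 191.64 + freight 9540.69 + insurance 578.50 + destination terminal 389.76 + brokerage 284.10 + duty 22453.10 = 33437.79
Landed cost = invoice 93876.68 + 33437.79 = 127314.47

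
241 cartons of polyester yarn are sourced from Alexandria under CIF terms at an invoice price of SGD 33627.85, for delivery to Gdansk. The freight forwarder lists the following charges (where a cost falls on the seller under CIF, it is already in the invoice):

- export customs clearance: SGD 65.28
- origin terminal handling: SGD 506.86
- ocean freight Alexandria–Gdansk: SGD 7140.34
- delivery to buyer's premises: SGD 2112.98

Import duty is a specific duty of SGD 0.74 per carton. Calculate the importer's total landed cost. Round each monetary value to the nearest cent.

CIF: the seller pays costs through ocean freight and marine insurance to the destination port.
Already in the invoice (seller's account under CIF): export clearance, origin terminal, freight — exclude.
The CIF price already equals the CIF value: 33627.85
Import duty = 241 × 0.74 = 178.34
Buyer bears: delivery 2112.98 + duty 178.34 = 2291.32
Landed cost = invoice 33627.85 + 2291.32 = 35919.17

Total landed cost: SGD 35919.17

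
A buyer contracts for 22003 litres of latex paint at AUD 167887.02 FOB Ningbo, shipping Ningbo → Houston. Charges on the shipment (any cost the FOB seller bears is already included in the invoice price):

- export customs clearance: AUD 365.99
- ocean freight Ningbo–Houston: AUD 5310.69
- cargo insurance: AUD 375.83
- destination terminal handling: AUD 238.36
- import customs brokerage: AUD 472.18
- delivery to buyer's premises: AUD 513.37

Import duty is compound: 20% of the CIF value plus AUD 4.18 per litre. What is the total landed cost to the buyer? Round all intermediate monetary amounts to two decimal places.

FOB: the seller bears costs until goods are on board at the origin port; the buyer bears freight, insurance and all costs thereafter.
Already in the invoice (seller's account under FOB): export clearance — exclude.
CIF value = FOB price + freight + insurance = 167887.02 + 5310.69 + 375.83 = 173573.54
Ad valorem component: 173573.54 × 20% = 34714.71
Specific component: 22003 × 4.18 = 91972.54
Import duty = 34714.71 + 91972.54 = 126687.25
Buyer bears: freight 5310.69 + insurance 375.83 + destination terminal 238.36 + brokerage 472.18 + delivery 513.37 + duty 126687.25 = 133597.68
Landed cost = invoice 167887.02 + 133597.68 = 301484.70

Total landed cost: AUD 301484.70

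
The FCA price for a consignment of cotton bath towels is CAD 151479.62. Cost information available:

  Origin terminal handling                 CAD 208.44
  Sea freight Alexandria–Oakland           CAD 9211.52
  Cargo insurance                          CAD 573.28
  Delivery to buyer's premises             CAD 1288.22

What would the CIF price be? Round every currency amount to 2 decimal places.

CIF price: CAD 161472.86

Not relevant to the conversion: delivery — on the buyer under both terms; not part of either seller's price.
From FCA to CIF, the seller additionally bears: origin terminal, freight, insurance.
CIF price = 151479.62 + 208.44 + 9211.52 + 573.28 = 161472.86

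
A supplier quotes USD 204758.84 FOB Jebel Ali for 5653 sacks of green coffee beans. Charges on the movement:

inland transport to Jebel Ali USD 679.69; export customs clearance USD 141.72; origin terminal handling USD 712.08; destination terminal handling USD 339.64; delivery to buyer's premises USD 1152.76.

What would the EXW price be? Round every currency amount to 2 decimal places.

Not relevant to the conversion: destination terminal, delivery — on the buyer under both terms; not part of either seller's price.
From FOB to EXW, the seller no longer bears: inland to port, export clearance, origin terminal.
EXW price = 204758.84 − 679.69 − 141.72 − 712.08 = 203225.35

EXW price: USD 203225.35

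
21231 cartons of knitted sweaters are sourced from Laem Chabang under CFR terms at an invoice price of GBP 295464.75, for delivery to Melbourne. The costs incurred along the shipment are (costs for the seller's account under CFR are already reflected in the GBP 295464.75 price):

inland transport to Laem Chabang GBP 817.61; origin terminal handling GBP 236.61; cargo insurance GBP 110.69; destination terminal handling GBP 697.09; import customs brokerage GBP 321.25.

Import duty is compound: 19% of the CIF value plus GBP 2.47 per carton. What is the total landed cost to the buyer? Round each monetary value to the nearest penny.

CFR: the seller pays costs through ocean freight to the destination port, but not insurance.
Already in the invoice (seller's account under CFR): inland to port, origin terminal — exclude.
CIF value = CFR price + insurance = 295464.75 + 110.69 = 295575.44
Ad valorem component: 295575.44 × 19% = 56159.33
Specific component: 21231 × 2.47 = 52440.57
Import duty = 56159.33 + 52440.57 = 108599.90
Buyer bears: insurance 110.69 + destination terminal 697.09 + brokerage 321.25 + duty 108599.90 = 109728.93
Landed cost = invoice 295464.75 + 109728.93 = 405193.68

Total landed cost: GBP 405193.68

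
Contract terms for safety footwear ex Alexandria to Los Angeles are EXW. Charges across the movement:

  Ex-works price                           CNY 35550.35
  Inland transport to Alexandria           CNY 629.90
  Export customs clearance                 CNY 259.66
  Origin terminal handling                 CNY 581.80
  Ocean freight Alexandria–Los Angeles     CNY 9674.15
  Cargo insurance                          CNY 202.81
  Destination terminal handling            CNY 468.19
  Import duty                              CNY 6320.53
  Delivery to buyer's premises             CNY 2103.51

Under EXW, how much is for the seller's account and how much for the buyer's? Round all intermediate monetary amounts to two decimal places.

Seller: CNY 35550.35; buyer: CNY 20240.55

EXW: the seller makes goods available at their premises; the buyer bears all onward costs.
Seller's account: goods 35550.35 = 35550.35
Buyer's account: inland to port 629.90 + export clearance 259.66 + origin terminal 581.80 + freight 9674.15 + insurance 202.81 + destination terminal 468.19 + duty 6320.53 + delivery 2103.51 = 20240.55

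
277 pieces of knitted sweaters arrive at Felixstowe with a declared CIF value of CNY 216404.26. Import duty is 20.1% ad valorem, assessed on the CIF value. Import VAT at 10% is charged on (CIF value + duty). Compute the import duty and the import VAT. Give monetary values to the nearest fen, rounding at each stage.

Import duty: CNY 43497.26; import VAT: CNY 25990.15

Import duty = 216404.26 × 20.1% = 43497.26
VAT base = CIF + duty = 216404.26 + 43497.26 = 259901.52
Import VAT = 259901.52 × 10% = 25990.15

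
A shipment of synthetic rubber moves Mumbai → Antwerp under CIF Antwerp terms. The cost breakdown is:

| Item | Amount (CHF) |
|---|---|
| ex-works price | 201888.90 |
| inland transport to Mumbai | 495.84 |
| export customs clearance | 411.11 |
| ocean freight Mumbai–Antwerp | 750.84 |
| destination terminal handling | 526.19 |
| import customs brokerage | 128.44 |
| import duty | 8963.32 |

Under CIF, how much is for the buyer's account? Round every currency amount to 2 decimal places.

Buyer's account: CHF 9617.95

CIF: the seller pays costs through ocean freight and marine insurance to the destination port.
Seller's account: goods 201888.90 + inland to port 495.84 + export clearance 411.11 + freight 750.84 = 203546.69
Buyer's account: destination terminal 526.19 + brokerage 128.44 + duty 8963.32 = 9617.95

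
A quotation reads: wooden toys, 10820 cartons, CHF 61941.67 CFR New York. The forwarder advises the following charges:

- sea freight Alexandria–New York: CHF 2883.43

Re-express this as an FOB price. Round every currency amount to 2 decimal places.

From CFR to FOB, the seller no longer bears: freight.
FOB price = 61941.67 − 2883.43 = 59058.24

FOB price: CHF 59058.24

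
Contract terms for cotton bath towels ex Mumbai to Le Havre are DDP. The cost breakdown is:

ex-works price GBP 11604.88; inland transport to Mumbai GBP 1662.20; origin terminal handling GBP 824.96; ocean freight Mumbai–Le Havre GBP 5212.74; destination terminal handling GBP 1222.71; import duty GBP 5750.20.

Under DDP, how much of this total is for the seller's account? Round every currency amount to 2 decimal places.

Seller's account: GBP 26277.69

DDP: the seller bears all costs including import duty.
Seller's account: goods 11604.88 + inland to port 1662.20 + origin terminal 824.96 + freight 5212.74 + destination terminal 1222.71 + duty 5750.20 = 26277.69
Buyer's account: 0.00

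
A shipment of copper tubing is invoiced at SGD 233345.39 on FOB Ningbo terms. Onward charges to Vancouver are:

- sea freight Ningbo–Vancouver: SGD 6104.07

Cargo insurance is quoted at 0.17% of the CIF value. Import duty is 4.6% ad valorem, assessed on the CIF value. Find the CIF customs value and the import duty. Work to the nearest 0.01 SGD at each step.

CIF value: SGD 239857.22; import duty: SGD 11033.43

Let C be the CIF value. C = FOB price + freight + 0.17% × C
C − 0.17% × C = 233345.39 + 6104.07
0.9983 × C = 239449.46
C = 239449.46 / 0.9983 = 239857.22
Insurance premium = 0.17% × 239857.22 = 407.76
Import duty = 239857.22 × 4.6% = 11033.43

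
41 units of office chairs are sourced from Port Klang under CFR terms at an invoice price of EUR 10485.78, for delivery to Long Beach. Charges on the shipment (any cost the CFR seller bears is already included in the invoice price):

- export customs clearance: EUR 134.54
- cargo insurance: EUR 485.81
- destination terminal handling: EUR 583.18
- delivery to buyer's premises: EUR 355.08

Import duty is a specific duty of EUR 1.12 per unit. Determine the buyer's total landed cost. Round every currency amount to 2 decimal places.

Total landed cost: EUR 11955.77

CFR: the seller pays costs through ocean freight to the destination port, but not insurance.
Already in the invoice (seller's account under CFR): export clearance — exclude.
CIF value = CFR price + insurance = 10485.78 + 485.81 = 10971.59
Import duty = 41 × 1.12 = 45.92
Buyer bears: insurance 485.81 + destination terminal 583.18 + delivery 355.08 + duty 45.92 = 1469.99
Landed cost = invoice 10485.78 + 1469.99 = 11955.77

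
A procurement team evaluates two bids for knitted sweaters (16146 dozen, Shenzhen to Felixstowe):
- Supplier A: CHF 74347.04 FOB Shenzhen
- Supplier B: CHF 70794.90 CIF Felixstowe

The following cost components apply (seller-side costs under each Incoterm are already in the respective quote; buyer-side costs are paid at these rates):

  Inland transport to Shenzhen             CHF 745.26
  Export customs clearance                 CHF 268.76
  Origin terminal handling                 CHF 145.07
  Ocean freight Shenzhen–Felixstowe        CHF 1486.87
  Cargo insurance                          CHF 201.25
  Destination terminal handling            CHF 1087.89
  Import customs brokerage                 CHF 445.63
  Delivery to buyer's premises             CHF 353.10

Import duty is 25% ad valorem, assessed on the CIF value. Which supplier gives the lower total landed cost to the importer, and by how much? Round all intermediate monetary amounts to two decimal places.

Supplier A (FOB):
CIF value = FOB price + freight + insurance = 74347.04 + 1486.87 + 201.25 = 76035.16
Import duty = 76035.16 × 25% = 19008.79
Buyer bears (A): 1486.87 + 201.25 + 1087.89 + 445.63 + 353.10 = 3574.74
Landed cost (A) = invoice 74347.04 + 3574.74 + duty 19008.79 = 96930.57
Supplier B (CIF):
The CIF price already equals the CIF value: 70794.90
Import duty = 70794.90 × 25% = 17698.73
Buyer bears (B): 1087.89 + 445.63 + 353.10 = 1886.62
Landed cost (B) = invoice 70794.90 + 1886.62 + duty 17698.73 = 90380.25
Difference = |96930.57 − 90380.25| = 6550.32

Supplier B is cheaper by CHF 6550.32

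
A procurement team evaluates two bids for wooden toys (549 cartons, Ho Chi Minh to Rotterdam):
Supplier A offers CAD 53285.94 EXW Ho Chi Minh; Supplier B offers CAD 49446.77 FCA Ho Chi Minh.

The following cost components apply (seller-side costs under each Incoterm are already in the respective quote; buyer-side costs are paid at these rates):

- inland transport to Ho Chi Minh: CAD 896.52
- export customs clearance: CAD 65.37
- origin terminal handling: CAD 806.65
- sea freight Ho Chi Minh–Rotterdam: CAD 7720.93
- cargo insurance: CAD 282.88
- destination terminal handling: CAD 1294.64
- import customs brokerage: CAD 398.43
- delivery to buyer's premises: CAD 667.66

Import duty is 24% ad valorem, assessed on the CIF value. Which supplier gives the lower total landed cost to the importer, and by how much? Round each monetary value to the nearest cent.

Supplier B is cheaper by CAD 5953.31

Supplier A (EXW):
CIF value = EXW price + inland to port + export clearance + origin terminal + freight + insurance = 53285.94 + 896.52 + 65.37 + 806.65 + 7720.93 + 282.88 = 63058.29
Import duty = 63058.29 × 24% = 15133.99
Buyer bears (A): 896.52 + 65.37 + 806.65 + 7720.93 + 282.88 + 1294.64 + 398.43 + 667.66 = 12133.08
Landed cost (A) = invoice 53285.94 + 12133.08 + duty 15133.99 = 80553.01
Supplier B (FCA):
CIF value = FCA price + origin terminal + freight + insurance = 49446.77 + 806.65 + 7720.93 + 282.88 = 58257.23
Import duty = 58257.23 × 24% = 13981.74
Buyer bears (B): 806.65 + 7720.93 + 282.88 + 1294.64 + 398.43 + 667.66 = 11171.19
Landed cost (B) = invoice 49446.77 + 11171.19 + duty 13981.74 = 74599.70
Difference = |80553.01 − 74599.70| = 5953.31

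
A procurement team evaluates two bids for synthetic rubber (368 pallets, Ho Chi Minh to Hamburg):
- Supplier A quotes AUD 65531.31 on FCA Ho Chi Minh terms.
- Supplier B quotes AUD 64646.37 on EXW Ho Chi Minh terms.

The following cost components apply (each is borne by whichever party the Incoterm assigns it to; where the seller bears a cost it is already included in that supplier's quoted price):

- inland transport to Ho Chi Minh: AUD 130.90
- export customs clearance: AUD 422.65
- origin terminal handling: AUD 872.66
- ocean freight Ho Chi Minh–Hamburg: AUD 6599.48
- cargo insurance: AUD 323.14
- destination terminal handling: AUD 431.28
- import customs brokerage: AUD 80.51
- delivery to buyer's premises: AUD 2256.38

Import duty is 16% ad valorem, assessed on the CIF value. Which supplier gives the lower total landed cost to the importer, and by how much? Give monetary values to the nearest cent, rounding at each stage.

Supplier B is cheaper by AUD 384.41

Supplier A (FCA):
CIF value = FCA price + origin terminal + freight + insurance = 65531.31 + 872.66 + 6599.48 + 323.14 = 73326.59
Import duty = 73326.59 × 16% = 11732.25
Buyer bears (A): 872.66 + 6599.48 + 323.14 + 431.28 + 80.51 + 2256.38 = 10563.45
Landed cost (A) = invoice 65531.31 + 10563.45 + duty 11732.25 = 87827.01
Supplier B (EXW):
CIF value = EXW price + inland to port + export clearance + origin terminal + freight + insurance = 64646.37 + 130.90 + 422.65 + 872.66 + 6599.48 + 323.14 = 72995.20
Import duty = 72995.20 × 16% = 11679.23
Buyer bears (B): 130.90 + 422.65 + 872.66 + 6599.48 + 323.14 + 431.28 + 80.51 + 2256.38 = 11117.00
Landed cost (B) = invoice 64646.37 + 11117.00 + duty 11679.23 = 87442.60
Difference = |87827.01 − 87442.60| = 384.41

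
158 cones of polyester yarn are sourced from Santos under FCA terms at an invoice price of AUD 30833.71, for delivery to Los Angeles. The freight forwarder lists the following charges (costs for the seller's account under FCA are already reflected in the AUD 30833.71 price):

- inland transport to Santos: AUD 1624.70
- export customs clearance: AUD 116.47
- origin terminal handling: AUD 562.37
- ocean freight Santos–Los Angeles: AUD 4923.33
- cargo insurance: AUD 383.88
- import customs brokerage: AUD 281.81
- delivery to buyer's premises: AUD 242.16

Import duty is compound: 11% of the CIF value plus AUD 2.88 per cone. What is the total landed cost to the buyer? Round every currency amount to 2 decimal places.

Total landed cost: AUD 41719.66

FCA: the seller delivers export-cleared goods to the carrier; the buyer bears costs from that point.
Already in the invoice (seller's account under FCA): inland to port, export clearance — exclude.
CIF value = FCA price + origin terminal + freight + insurance = 30833.71 + 562.37 + 4923.33 + 383.88 = 36703.29
Ad valorem component: 36703.29 × 11% = 4037.36
Specific component: 158 × 2.88 = 455.04
Import duty = 4037.36 + 455.04 = 4492.40
Buyer bears: origin terminal 562.37 + freight 4923.33 + insurance 383.88 + brokerage 281.81 + delivery 242.16 + duty 4492.40 = 10885.95
Landed cost = invoice 30833.71 + 10885.95 = 41719.66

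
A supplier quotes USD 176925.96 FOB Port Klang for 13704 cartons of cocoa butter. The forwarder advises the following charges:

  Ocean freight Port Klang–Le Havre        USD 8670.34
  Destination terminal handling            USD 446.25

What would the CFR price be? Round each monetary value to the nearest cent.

CFR price: USD 185596.30

Not relevant to the conversion: destination terminal — on the buyer under both terms; not part of either seller's price.
From FOB to CFR, the seller additionally bears: freight.
CFR price = 176925.96 + 8670.34 = 185596.30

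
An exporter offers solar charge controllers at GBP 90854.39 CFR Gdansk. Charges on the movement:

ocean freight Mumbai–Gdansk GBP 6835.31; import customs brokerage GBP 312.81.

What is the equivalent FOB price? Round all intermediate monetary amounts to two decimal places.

Not relevant to the conversion: brokerage — on the buyer under both terms; not part of either seller's price.
From CFR to FOB, the seller no longer bears: freight.
FOB price = 90854.39 − 6835.31 = 84019.08

FOB price: GBP 84019.08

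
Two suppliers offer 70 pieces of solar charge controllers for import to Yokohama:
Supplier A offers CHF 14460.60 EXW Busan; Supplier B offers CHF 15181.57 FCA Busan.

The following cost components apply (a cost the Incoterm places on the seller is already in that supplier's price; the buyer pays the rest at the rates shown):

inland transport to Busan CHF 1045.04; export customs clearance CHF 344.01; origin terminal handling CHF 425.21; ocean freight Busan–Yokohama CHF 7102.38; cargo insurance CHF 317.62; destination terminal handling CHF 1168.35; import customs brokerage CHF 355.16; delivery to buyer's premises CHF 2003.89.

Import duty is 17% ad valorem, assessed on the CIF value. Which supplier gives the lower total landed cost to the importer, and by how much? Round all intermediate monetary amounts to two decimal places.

Supplier B is cheaper by CHF 781.66

Supplier A (EXW):
CIF value = EXW price + inland to port + export clearance + origin terminal + freight + insurance = 14460.60 + 1045.04 + 344.01 + 425.21 + 7102.38 + 317.62 = 23694.86
Import duty = 23694.86 × 17% = 4028.13
Buyer bears (A): 1045.04 + 344.01 + 425.21 + 7102.38 + 317.62 + 1168.35 + 355.16 + 2003.89 = 12761.66
Landed cost (A) = invoice 14460.60 + 12761.66 + duty 4028.13 = 31250.39
Supplier B (FCA):
CIF value = FCA price + origin terminal + freight + insurance = 15181.57 + 425.21 + 7102.38 + 317.62 = 23026.78
Import duty = 23026.78 × 17% = 3914.55
Buyer bears (B): 425.21 + 7102.38 + 317.62 + 1168.35 + 355.16 + 2003.89 = 11372.61
Landed cost (B) = invoice 15181.57 + 11372.61 + duty 3914.55 = 30468.73
Difference = |31250.39 − 30468.73| = 781.66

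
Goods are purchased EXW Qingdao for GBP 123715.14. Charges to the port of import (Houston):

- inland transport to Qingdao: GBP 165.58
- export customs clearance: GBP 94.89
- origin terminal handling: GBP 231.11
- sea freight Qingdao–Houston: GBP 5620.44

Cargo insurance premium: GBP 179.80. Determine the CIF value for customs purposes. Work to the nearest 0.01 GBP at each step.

CIF value: GBP 130006.96

CIF = EXW price + pre-shipment costs + freight + insurance
CIF = 123715.14 + 165.58 + 94.89 + 231.11 + 5620.44 + 179.80 = 130006.96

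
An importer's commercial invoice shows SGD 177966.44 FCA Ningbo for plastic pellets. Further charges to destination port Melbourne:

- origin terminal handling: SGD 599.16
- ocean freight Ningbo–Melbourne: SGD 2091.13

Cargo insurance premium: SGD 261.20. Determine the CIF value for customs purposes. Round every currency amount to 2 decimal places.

CIF = FCA price + pre-shipment costs + freight + insurance
CIF = 177966.44 + 599.16 + 2091.13 + 261.20 = 180917.93

CIF value: SGD 180917.93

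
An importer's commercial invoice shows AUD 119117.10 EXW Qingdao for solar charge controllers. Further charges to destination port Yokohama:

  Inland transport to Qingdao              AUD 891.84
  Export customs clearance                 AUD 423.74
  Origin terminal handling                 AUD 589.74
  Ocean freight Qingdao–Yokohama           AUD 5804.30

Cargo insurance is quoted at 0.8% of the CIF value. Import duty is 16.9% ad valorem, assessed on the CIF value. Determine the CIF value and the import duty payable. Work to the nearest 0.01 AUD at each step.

CIF value: AUD 127849.52; import duty: AUD 21606.57

Let C be the CIF value. C = EXW price + pre-shipment costs + freight + 0.8% × C
C − 0.8% × C = 119117.10 + 891.84 + 423.74 + 589.74 + 5804.30
0.992 × C = 126826.72
C = 126826.72 / 0.992 = 127849.52
Insurance premium = 0.8% × 127849.52 = 1022.80
Import duty = 127849.52 × 16.9% = 21606.57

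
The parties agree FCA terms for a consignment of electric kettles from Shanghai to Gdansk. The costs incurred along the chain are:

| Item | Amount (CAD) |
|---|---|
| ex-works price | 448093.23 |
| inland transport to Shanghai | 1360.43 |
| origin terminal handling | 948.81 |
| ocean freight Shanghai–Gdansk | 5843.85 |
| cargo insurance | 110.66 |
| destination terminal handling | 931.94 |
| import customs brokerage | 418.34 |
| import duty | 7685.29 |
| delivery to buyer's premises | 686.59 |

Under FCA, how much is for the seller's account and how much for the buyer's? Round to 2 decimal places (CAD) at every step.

FCA: the seller delivers export-cleared goods to the carrier; the buyer bears costs from that point.
Seller's account: goods 448093.23 + inland to port 1360.43 = 449453.66
Buyer's account: origin terminal 948.81 + freight 5843.85 + insurance 110.66 + destination terminal 931.94 + brokerage 418.34 + duty 7685.29 + delivery 686.59 = 16625.48

Seller: CAD 449453.66; buyer: CAD 16625.48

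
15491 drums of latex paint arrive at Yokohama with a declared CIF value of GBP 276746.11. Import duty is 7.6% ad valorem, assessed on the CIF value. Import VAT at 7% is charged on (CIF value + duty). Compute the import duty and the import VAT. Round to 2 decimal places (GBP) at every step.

Import duty = 276746.11 × 7.6% = 21032.70
VAT base = CIF + duty = 276746.11 + 21032.70 = 297778.81
Import VAT = 297778.81 × 7% = 20844.52

Import duty: GBP 21032.70; import VAT: GBP 20844.52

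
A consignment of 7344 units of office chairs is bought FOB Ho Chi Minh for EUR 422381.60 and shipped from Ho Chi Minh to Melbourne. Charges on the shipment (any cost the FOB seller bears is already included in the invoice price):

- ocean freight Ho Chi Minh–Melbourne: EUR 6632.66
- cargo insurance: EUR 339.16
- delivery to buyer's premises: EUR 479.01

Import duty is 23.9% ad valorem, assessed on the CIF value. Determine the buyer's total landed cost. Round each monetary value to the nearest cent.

FOB: the seller bears costs until goods are on board at the origin port; the buyer bears freight, insurance and all costs thereafter.
CIF value = FOB price + freight + insurance = 422381.60 + 6632.66 + 339.16 = 429353.42
Import duty = 429353.42 × 23.9% = 102615.47
Buyer bears: freight 6632.66 + insurance 339.16 + delivery 479.01 + duty 102615.47 = 110066.30
Landed cost = invoice 422381.60 + 110066.30 = 532447.90

Total landed cost: EUR 532447.90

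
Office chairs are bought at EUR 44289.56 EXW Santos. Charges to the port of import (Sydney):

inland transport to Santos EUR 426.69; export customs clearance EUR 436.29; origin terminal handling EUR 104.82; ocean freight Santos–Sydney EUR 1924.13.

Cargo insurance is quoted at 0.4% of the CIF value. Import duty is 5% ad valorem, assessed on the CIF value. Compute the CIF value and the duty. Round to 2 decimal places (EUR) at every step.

CIF value: EUR 47370.97; import duty: EUR 2368.55

Let C be the CIF value. C = EXW price + pre-shipment costs + freight + 0.4% × C
C − 0.4% × C = 44289.56 + 426.69 + 436.29 + 104.82 + 1924.13
0.996 × C = 47181.49
C = 47181.49 / 0.996 = 47370.97
Insurance premium = 0.4% × 47370.97 = 189.48
Import duty = 47370.97 × 5% = 2368.55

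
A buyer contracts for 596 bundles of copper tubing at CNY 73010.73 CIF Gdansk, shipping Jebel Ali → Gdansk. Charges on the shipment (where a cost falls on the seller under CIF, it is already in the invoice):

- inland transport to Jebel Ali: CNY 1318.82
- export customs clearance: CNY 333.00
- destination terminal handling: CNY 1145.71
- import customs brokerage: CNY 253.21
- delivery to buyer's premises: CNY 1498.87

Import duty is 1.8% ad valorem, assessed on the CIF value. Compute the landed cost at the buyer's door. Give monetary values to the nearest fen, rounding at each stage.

CIF: the seller pays costs through ocean freight and marine insurance to the destination port.
Already in the invoice (seller's account under CIF): inland to port, export clearance — exclude.
The CIF price already equals the CIF value: 73010.73
Import duty = 73010.73 × 1.8% = 1314.19
Buyer bears: destination terminal 1145.71 + brokerage 253.21 + delivery 1498.87 + duty 1314.19 = 4211.98
Landed cost = invoice 73010.73 + 4211.98 = 77222.71

Total landed cost: CNY 77222.71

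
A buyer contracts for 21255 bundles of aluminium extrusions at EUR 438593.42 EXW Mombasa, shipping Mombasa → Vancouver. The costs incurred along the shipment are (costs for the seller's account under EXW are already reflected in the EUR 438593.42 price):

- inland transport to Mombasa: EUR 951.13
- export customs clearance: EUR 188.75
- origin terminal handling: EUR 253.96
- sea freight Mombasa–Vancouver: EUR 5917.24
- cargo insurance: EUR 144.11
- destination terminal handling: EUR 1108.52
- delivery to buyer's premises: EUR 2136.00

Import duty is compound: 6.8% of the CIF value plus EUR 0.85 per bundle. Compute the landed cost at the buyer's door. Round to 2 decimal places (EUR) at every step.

Total landed cost: EUR 497691.19

EXW: the seller makes goods available at their premises; the buyer bears all onward costs.
CIF value = EXW price + inland to port + export clearance + origin terminal + freight + insurance = 438593.42 + 951.13 + 188.75 + 253.96 + 5917.24 + 144.11 = 446048.61
Ad valorem component: 446048.61 × 6.8% = 30331.31
Specific component: 21255 × 0.85 = 18066.75
Import duty = 30331.31 + 18066.75 = 48398.06
Buyer bears: inland to port 951.13 + export clearance 188.75 + origin terminal 253.96 + freight 5917.24 + insurance 144.11 + destination terminal 1108.52 + delivery 2136.00 + duty 48398.06 = 59097.77
Landed cost = invoice 438593.42 + 59097.77 = 497691.19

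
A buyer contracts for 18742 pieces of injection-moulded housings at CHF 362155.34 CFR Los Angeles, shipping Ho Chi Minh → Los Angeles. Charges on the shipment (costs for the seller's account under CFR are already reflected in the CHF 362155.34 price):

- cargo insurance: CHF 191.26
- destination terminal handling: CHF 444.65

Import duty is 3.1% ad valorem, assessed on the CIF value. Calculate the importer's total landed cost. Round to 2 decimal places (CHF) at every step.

CFR: the seller pays costs through ocean freight to the destination port, but not insurance.
CIF value = CFR price + insurance = 362155.34 + 191.26 = 362346.60
Import duty = 362346.60 × 3.1% = 11232.74
Buyer bears: insurance 191.26 + destination terminal 444.65 + duty 11232.74 = 11868.65
Landed cost = invoice 362155.34 + 11868.65 = 374023.99

Total landed cost: CHF 374023.99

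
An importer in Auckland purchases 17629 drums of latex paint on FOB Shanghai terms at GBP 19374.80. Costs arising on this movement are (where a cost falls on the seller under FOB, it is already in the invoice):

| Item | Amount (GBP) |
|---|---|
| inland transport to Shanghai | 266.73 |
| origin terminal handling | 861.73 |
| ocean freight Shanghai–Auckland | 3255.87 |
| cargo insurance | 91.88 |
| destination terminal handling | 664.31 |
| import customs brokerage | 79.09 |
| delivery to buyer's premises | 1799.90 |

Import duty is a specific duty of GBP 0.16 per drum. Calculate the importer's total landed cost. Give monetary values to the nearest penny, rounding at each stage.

Total landed cost: GBP 28086.49

FOB: the seller bears costs until goods are on board at the origin port; the buyer bears freight, insurance and all costs thereafter.
Already in the invoice (seller's account under FOB): inland to port, origin terminal — exclude.
CIF value = FOB price + freight + insurance = 19374.80 + 3255.87 + 91.88 = 22722.55
Import duty = 17629 × 0.16 = 2820.64
Buyer bears: freight 3255.87 + insurance 91.88 + destination terminal 664.31 + brokerage 79.09 + delivery 1799.90 + duty 2820.64 = 8711.69
Landed cost = invoice 19374.80 + 8711.69 = 28086.49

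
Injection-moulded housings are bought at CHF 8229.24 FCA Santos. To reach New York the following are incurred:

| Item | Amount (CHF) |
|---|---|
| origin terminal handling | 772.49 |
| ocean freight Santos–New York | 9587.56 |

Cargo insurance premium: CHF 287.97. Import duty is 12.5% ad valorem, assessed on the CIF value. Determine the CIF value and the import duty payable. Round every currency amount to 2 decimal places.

CIF value: CHF 18877.26; import duty: CHF 2359.66

CIF = FCA price + pre-shipment costs + freight + insurance
CIF = 8229.24 + 772.49 + 9587.56 + 287.97 = 18877.26
Import duty = 18877.26 × 12.5% = 2359.66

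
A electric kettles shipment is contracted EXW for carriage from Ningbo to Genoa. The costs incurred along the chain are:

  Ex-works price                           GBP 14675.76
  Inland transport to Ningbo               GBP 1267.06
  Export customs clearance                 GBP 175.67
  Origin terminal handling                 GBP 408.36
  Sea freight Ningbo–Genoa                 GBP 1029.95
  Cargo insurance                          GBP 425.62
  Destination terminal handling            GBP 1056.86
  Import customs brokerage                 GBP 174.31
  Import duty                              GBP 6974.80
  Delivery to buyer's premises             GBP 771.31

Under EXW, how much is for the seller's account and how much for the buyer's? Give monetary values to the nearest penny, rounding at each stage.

Seller: GBP 14675.76; buyer: GBP 12283.94

EXW: the seller makes goods available at their premises; the buyer bears all onward costs.
Seller's account: goods 14675.76 = 14675.76
Buyer's account: inland to port 1267.06 + export clearance 175.67 + origin terminal 408.36 + freight 1029.95 + insurance 425.62 + destination terminal 1056.86 + brokerage 174.31 + duty 6974.80 + delivery 771.31 = 12283.94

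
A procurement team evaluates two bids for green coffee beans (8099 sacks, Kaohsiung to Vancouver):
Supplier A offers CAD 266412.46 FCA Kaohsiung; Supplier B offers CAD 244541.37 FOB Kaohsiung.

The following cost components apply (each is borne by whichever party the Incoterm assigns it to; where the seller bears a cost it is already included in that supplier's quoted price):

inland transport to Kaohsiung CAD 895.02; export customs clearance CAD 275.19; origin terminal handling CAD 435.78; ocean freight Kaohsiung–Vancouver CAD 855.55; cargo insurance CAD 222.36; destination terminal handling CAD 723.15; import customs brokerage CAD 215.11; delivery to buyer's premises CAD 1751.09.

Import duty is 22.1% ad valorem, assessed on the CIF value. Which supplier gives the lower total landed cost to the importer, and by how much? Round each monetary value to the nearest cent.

Supplier A (FCA):
CIF value = FCA price + origin terminal + freight + insurance = 266412.46 + 435.78 + 855.55 + 222.36 = 267926.15
Import duty = 267926.15 × 22.1% = 59211.68
Buyer bears (A): 435.78 + 855.55 + 222.36 + 723.15 + 215.11 + 1751.09 = 4203.04
Landed cost (A) = invoice 266412.46 + 4203.04 + duty 59211.68 = 329827.18
Supplier B (FOB):
CIF value = FOB price + freight + insurance = 244541.37 + 855.55 + 222.36 = 245619.28
Import duty = 245619.28 × 22.1% = 54281.86
Buyer bears (B): 855.55 + 222.36 + 723.15 + 215.11 + 1751.09 = 3767.26
Landed cost (B) = invoice 244541.37 + 3767.26 + duty 54281.86 = 302590.49
Difference = |329827.18 − 302590.49| = 27236.69

Supplier B is cheaper by CAD 27236.69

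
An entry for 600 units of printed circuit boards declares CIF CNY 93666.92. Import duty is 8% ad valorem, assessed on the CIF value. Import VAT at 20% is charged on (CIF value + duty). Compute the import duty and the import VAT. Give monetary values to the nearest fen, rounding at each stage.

Import duty = 93666.92 × 8% = 7493.35
VAT base = CIF + duty = 93666.92 + 7493.35 = 101160.27
Import VAT = 101160.27 × 20% = 20232.05

Import duty: CNY 7493.35; import VAT: CNY 20232.05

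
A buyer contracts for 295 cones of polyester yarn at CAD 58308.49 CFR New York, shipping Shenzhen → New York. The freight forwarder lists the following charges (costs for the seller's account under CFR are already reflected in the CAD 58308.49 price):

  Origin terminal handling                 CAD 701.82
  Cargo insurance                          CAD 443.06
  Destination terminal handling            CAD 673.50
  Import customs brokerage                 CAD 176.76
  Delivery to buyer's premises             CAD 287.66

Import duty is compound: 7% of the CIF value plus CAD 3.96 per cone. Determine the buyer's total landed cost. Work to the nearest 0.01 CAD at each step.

CFR: the seller pays costs through ocean freight to the destination port, but not insurance.
Already in the invoice (seller's account under CFR): origin terminal — exclude.
CIF value = CFR price + insurance = 58308.49 + 443.06 = 58751.55
Ad valorem component: 58751.55 × 7% = 4112.61
Specific component: 295 × 3.96 = 1168.20
Import duty = 4112.61 + 1168.20 = 5280.81
Buyer bears: insurance 443.06 + destination terminal 673.50 + brokerage 176.76 + delivery 287.66 + duty 5280.81 = 6861.79
Landed cost = invoice 58308.49 + 6861.79 = 65170.28

Total landed cost: CAD 65170.28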